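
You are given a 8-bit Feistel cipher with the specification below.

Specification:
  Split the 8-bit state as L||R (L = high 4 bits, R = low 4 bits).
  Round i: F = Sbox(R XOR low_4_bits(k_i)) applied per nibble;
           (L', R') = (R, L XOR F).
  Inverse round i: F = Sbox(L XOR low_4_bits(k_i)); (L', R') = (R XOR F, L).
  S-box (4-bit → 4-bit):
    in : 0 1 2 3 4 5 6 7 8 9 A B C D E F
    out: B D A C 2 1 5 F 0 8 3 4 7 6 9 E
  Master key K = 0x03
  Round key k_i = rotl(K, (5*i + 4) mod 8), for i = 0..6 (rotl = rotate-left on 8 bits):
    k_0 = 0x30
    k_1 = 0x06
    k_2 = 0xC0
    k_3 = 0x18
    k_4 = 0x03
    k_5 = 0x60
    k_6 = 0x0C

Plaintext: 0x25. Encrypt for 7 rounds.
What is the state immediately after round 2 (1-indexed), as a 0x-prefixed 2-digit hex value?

0x34

s_0 = plaintext = 0x25
s_1 = Round(s_0, k_0) = 0x53
s_2 = Round(s_1, k_1) = 0x34
s_3 = Round(s_2, k_2) = 0x41
s_4 = Round(s_3, k_3) = 0x1C
s_5 = Round(s_4, k_4) = 0xCF
s_6 = Round(s_5, k_5) = 0xF2
s_7 = Round(s_6, k_6) = 0x26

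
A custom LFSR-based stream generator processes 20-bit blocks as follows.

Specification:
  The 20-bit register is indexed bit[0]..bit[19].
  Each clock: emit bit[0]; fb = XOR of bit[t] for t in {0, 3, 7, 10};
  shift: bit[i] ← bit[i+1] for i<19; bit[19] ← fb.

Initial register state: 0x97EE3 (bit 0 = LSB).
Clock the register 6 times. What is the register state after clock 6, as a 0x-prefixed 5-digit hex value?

0x765FB

reg_0 = 0x97EE3
clock 1: out=1, reg = 0xCBF71
clock 2: out=1, reg = 0x65FB8
clock 3: out=0, reg = 0xB2FDC
clock 4: out=0, reg = 0xD97EE
clock 5: out=0, reg = 0xECBF7
clock 6: out=1, reg = 0x765FB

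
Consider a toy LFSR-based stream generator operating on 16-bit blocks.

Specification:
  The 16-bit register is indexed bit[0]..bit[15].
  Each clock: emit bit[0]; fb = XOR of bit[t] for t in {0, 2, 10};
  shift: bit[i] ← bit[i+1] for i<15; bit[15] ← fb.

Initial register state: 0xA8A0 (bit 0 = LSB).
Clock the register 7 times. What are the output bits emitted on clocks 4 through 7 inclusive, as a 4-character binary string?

reg_0 = 0xA8A0
clock 1: out=0, reg = 0x5450
clock 2: out=0, reg = 0xAA28
clock 3: out=0, reg = 0x5514
clock 4: out=0, reg = 0x2A8A
clock 5: out=0, reg = 0x1545
clock 6: out=1, reg = 0x8AA2
clock 7: out=0, reg = 0x4551

0010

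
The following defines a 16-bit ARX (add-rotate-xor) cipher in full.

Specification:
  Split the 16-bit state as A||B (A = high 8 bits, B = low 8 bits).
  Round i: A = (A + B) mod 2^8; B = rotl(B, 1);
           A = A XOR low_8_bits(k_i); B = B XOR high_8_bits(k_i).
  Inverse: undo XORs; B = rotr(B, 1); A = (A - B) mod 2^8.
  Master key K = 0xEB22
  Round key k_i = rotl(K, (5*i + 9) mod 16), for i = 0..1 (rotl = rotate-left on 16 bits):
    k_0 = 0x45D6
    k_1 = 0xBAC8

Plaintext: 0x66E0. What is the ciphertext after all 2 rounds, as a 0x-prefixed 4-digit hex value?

0xDCB3

s_0 = plaintext = 0x66E0
s_1 = Round(s_0, k_0) = 0x9084
s_2 = Round(s_1, k_1) = 0xDCB3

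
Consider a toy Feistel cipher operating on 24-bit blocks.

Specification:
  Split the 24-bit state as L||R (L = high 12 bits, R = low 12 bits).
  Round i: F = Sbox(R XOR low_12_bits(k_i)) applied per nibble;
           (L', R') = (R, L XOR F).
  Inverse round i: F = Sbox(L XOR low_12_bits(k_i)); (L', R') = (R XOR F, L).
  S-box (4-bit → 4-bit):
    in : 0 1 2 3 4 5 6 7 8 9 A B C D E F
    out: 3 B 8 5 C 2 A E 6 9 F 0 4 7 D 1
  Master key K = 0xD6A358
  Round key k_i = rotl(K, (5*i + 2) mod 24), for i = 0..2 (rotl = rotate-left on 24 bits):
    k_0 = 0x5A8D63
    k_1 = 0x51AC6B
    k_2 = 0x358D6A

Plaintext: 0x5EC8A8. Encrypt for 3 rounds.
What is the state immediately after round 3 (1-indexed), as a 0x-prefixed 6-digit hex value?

s_0 = plaintext = 0x5EC8A8
s_1 = Round(s_0, k_0) = 0x8A87AC
s_2 = Round(s_1, k_1) = 0x7AC8E6
s_3 = Round(s_2, k_2) = 0x8E65C8

0x8E65C8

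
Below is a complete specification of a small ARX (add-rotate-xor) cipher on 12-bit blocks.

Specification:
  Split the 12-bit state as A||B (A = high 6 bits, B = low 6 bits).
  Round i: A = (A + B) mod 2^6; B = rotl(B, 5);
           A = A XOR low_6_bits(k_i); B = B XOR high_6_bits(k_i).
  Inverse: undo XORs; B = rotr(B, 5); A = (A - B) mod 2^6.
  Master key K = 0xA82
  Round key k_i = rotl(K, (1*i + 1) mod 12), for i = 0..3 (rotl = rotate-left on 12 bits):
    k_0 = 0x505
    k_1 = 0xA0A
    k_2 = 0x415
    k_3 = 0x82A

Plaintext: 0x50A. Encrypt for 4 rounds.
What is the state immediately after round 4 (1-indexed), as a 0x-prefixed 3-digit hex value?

s_0 = plaintext = 0x50A
s_1 = Round(s_0, k_0) = 0x6D1
s_2 = Round(s_1, k_1) = 0x980
s_3 = Round(s_2, k_2) = 0xCD0
s_4 = Round(s_3, k_3) = 0xA68

0xA68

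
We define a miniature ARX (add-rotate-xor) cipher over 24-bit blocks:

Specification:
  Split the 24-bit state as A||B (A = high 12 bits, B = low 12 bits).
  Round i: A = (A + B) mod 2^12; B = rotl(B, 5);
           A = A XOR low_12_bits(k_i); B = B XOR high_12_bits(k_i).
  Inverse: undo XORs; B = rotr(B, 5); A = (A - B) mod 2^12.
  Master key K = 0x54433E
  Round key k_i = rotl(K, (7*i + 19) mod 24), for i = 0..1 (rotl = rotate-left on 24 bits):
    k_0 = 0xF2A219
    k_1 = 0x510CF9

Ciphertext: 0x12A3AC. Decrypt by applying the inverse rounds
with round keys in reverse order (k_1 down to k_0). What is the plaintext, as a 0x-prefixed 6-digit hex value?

0xDFFF88

s_0 = ciphertext = 0x12A3AC
s_1 = InvRound(s_0, k_1) = 0xF9EE35
s_2 = InvRound(s_1, k_0) = 0xDFFF88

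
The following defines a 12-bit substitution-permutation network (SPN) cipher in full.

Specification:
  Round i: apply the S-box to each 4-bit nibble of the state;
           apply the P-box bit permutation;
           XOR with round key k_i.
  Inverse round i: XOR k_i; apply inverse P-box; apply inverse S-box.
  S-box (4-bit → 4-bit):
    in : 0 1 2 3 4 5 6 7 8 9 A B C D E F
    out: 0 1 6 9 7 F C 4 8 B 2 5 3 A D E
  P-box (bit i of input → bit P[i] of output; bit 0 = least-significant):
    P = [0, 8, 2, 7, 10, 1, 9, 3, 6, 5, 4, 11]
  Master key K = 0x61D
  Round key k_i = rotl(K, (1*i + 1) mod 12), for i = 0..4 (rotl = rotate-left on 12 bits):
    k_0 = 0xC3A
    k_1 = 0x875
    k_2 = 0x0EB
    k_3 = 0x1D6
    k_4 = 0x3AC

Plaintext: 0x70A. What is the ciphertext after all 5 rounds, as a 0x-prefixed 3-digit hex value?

0xBAD

s_0 = plaintext = 0x70A
s_1 = Round(s_0, k_0) = 0xD2A
s_2 = Round(s_1, k_1) = 0x357
s_3 = Round(s_2, k_2) = 0xEA5
s_4 = Round(s_3, k_3) = 0x801
s_5 = Round(s_4, k_4) = 0xBAD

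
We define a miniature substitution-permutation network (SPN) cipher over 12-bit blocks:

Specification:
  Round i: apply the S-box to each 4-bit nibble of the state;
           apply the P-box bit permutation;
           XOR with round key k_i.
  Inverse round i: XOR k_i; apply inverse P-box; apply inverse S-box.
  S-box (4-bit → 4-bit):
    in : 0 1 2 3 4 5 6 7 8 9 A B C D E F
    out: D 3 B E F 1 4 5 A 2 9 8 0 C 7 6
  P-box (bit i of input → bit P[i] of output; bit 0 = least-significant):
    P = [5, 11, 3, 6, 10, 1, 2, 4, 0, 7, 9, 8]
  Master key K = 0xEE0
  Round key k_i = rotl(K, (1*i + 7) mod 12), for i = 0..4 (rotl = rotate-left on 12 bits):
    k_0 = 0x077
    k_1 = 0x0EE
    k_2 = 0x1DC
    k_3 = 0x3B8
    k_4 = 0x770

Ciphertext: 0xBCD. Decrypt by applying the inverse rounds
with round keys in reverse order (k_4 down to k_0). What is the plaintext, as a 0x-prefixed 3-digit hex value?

s_0 = ciphertext = 0xBCD
s_1 = InvRound(s_0, k_4) = 0x10E
s_2 = InvRound(s_1, k_3) = 0xF35
s_3 = InvRound(s_2, k_2) = 0xE54
s_4 = InvRound(s_3, k_1) = 0xF2E
s_5 = InvRound(s_4, k_0) = 0x0A3

0x0A3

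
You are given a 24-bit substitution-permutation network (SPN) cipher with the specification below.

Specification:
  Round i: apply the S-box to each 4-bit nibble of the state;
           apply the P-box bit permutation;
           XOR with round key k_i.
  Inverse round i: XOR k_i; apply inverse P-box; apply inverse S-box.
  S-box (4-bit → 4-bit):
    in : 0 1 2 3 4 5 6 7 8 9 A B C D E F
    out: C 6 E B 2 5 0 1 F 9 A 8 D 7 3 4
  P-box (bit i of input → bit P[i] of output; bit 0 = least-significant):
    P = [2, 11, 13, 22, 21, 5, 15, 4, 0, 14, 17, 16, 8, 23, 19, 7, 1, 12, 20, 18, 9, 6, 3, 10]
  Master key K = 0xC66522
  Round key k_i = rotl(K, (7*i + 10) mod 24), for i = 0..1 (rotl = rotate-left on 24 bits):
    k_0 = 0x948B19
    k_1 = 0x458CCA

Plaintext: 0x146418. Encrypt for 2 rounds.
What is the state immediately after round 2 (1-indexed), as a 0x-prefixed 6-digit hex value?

s_0 = plaintext = 0x146418
s_1 = Round(s_0, k_0) = 0xD47375
s_2 = Round(s_1, k_1) = 0x64FF87

0x64FF87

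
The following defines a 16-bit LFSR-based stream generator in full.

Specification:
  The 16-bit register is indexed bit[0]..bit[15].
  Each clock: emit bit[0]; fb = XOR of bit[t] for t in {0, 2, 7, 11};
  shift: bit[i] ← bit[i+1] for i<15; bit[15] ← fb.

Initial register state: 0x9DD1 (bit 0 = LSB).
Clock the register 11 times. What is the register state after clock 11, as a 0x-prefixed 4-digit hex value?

reg_0 = 0x9DD1
clock 1: out=1, reg = 0xCEE8
clock 2: out=0, reg = 0x6774
clock 3: out=0, reg = 0xB3BA
clock 4: out=0, reg = 0xD9DD
clock 5: out=1, reg = 0x6CEE
clock 6: out=0, reg = 0xB677
clock 7: out=1, reg = 0x5B3B
clock 8: out=1, reg = 0x2D9D
clock 9: out=1, reg = 0x16CE
clock 10: out=0, reg = 0x0B67
clock 11: out=1, reg = 0x85B3

0x85B3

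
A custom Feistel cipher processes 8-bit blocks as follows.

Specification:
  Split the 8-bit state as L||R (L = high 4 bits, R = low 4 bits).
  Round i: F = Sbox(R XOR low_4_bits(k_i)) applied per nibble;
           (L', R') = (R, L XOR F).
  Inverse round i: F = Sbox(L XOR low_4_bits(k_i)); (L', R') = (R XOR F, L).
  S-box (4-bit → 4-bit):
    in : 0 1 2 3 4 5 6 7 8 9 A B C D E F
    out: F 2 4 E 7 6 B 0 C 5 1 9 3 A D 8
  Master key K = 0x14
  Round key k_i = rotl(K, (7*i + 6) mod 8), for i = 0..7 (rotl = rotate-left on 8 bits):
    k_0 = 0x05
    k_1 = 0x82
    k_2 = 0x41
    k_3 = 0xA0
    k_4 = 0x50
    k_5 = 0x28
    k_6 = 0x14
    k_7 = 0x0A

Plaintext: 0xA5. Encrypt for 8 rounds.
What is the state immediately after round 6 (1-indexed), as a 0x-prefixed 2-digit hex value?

s_0 = plaintext = 0xA5
s_1 = Round(s_0, k_0) = 0x55
s_2 = Round(s_1, k_1) = 0x55
s_3 = Round(s_2, k_2) = 0x52
s_4 = Round(s_3, k_3) = 0x21
s_5 = Round(s_4, k_4) = 0x10
s_6 = Round(s_5, k_5) = 0x0D
s_7 = Round(s_6, k_6) = 0xD5
s_8 = Round(s_7, k_7) = 0x55

0x0D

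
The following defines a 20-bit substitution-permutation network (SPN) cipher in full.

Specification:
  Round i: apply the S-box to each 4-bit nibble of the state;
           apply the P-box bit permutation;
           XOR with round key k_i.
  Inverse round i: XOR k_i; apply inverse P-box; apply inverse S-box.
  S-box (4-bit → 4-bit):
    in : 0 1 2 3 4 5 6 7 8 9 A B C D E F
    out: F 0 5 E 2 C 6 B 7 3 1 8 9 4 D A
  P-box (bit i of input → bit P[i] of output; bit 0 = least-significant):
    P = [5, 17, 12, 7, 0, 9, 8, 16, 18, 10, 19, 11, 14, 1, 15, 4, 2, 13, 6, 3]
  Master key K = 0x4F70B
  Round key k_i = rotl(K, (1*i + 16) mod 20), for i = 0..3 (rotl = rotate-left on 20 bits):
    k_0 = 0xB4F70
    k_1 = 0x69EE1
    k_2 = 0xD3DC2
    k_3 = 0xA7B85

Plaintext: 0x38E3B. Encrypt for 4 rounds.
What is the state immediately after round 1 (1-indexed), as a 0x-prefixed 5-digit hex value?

0x6A4BA

s_0 = plaintext = 0x38E3B
s_1 = Round(s_0, k_0) = 0x6A4BA
s_2 = Round(s_1, k_1) = 0x7FA81
s_3 = Round(s_2, k_2) = 0x91EDD
s_4 = Round(s_3, k_3) = 0x64281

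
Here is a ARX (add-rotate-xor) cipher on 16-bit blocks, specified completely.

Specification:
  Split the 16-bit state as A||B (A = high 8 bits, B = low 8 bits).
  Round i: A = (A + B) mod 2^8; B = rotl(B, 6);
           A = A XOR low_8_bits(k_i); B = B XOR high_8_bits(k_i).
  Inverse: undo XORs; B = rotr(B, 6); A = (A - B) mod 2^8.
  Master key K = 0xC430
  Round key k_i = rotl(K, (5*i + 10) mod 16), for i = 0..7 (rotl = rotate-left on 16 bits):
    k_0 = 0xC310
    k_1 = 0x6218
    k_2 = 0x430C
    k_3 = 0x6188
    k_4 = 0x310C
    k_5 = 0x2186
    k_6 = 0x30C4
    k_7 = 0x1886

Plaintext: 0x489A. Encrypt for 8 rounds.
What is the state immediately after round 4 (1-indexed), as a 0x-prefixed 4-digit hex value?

s_0 = plaintext = 0x489A
s_1 = Round(s_0, k_0) = 0xF265
s_2 = Round(s_1, k_1) = 0x4F3B
s_3 = Round(s_2, k_2) = 0x868D
s_4 = Round(s_3, k_3) = 0x9B02
s_5 = Round(s_4, k_4) = 0x91B1
s_6 = Round(s_5, k_5) = 0xC44D
s_7 = Round(s_6, k_6) = 0xD563
s_8 = Round(s_7, k_7) = 0xBEC0

0x9B02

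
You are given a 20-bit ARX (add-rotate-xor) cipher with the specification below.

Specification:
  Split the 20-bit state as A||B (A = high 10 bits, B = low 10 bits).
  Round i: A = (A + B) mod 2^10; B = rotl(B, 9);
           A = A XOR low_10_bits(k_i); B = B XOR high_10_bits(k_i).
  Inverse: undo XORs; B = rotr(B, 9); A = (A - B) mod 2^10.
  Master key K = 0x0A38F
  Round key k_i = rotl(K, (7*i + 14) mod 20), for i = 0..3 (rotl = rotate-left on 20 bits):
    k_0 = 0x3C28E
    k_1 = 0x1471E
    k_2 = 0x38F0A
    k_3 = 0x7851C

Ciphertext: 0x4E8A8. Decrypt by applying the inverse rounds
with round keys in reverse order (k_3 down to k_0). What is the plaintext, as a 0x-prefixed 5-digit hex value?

s_0 = ciphertext = 0x4E8A8
s_1 = InvRound(s_0, k_3) = 0x65292
s_2 = InvRound(s_1, k_2) = 0x6ECE3
s_3 = InvRound(s_2, k_1) = 0x50564
s_4 = InvRound(s_3, k_0) = 0x29F28

0x29F28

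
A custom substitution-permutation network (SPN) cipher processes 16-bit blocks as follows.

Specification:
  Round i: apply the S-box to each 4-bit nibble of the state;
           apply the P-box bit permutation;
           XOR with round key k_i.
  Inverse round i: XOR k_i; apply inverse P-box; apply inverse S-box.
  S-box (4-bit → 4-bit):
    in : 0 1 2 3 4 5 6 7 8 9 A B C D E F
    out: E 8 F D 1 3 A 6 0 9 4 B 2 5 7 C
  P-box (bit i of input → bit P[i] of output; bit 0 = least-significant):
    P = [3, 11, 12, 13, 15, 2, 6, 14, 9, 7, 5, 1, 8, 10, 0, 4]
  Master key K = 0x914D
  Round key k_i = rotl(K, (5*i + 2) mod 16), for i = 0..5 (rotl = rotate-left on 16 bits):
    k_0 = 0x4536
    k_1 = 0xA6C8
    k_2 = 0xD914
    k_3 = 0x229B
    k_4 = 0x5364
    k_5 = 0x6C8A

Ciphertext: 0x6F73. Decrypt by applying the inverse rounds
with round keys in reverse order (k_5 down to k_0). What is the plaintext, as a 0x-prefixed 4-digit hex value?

0x8011

s_0 = ciphertext = 0x6F73
s_1 = InvRound(s_0, k_5) = 0x3EA4
s_2 = InvRound(s_1, k_4) = 0x5CF6
s_3 = InvRound(s_2, k_3) = 0x7D02
s_4 = InvRound(s_3, k_2) = 0x6151
s_5 = InvRound(s_4, k_1) = 0x2594
s_6 = InvRound(s_5, k_0) = 0x8011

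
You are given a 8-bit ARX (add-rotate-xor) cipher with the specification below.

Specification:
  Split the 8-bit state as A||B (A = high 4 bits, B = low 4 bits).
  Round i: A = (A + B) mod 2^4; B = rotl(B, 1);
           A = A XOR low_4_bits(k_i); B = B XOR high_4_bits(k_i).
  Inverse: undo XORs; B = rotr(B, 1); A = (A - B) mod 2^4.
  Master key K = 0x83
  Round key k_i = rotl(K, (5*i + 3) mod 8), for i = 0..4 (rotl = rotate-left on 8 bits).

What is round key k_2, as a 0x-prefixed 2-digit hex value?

0x70

K = 0x83
k_0 = rotl(K, (5*0+3) mod 8) = rotl(K, 3) = 0x1C
k_1 = rotl(K, (5*1+3) mod 8) = rotl(K, 0) = 0x83
k_2 = rotl(K, (5*2+3) mod 8) = rotl(K, 5) = 0x70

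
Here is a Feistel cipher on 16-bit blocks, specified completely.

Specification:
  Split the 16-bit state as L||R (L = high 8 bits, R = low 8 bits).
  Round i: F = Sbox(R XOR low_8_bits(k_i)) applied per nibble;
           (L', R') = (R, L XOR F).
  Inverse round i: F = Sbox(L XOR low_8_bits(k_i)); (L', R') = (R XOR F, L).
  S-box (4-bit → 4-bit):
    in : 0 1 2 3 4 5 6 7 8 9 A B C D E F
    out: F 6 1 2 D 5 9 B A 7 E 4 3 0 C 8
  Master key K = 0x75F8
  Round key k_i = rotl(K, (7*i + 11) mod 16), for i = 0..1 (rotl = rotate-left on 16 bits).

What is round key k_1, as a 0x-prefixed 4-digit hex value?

K = 0x75F8
k_0 = rotl(K, (7*0+11) mod 16) = rotl(K, 11) = 0xC3AF
k_1 = rotl(K, (7*1+11) mod 16) = rotl(K, 2) = 0xD7E1

0xD7E1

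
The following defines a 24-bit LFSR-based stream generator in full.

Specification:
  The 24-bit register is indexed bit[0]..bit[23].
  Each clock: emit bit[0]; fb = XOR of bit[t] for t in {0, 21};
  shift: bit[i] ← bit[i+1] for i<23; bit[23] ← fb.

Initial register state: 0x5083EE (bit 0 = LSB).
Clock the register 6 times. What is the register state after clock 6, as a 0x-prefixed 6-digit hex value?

0x31420F

reg_0 = 0x5083EE
clock 1: out=0, reg = 0x2841F7
clock 2: out=1, reg = 0x1420FB
clock 3: out=1, reg = 0x8A107D
clock 4: out=1, reg = 0xC5083E
clock 5: out=0, reg = 0x62841F
clock 6: out=1, reg = 0x31420F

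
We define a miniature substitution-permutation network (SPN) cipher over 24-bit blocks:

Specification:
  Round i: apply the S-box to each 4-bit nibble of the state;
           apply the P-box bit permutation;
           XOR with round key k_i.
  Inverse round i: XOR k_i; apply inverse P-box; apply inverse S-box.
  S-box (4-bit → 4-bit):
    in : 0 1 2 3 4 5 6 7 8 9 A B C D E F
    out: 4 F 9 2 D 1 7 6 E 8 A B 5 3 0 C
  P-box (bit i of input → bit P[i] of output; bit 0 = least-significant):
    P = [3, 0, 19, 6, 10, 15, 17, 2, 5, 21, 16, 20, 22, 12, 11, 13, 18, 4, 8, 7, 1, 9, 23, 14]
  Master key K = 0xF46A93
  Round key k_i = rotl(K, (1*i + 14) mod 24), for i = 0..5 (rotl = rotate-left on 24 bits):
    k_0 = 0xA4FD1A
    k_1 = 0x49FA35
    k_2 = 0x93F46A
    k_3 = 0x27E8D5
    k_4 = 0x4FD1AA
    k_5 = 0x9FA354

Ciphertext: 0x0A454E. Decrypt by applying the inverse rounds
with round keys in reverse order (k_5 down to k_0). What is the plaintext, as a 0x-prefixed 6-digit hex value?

s_0 = ciphertext = 0x0A454E
s_1 = InvRound(s_0, k_5) = 0x1D9FD5
s_2 = InvRound(s_1, k_4) = 0xB3C24B
s_3 = InvRound(s_2, k_3) = 0x6BF995
s_4 = InvRound(s_3, k_2) = 0xC8CB21
s_5 = InvRound(s_4, k_1) = 0x07A09E
s_6 = InvRound(s_5, k_0) = 0xFF774E

0xFF774E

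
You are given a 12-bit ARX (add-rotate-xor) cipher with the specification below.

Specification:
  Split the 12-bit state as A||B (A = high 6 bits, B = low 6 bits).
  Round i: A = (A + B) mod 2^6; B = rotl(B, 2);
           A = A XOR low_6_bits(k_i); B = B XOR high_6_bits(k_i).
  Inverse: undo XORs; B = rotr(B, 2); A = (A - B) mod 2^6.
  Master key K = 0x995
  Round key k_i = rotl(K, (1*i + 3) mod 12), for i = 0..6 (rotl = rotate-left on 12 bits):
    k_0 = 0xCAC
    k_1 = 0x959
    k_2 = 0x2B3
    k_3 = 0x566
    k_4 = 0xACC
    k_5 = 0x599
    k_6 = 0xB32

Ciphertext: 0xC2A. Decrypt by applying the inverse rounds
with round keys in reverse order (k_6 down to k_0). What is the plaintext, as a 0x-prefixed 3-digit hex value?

0x4BC

s_0 = ciphertext = 0xC2A
s_1 = InvRound(s_0, k_6) = 0x861
s_2 = InvRound(s_1, k_5) = 0xEFD
s_3 = InvRound(s_2, k_4) = 0x4A5
s_4 = InvRound(s_3, k_3) = 0xA0C
s_5 = InvRound(s_4, k_2) = 0xEA1
s_6 = InvRound(s_5, k_1) = 0x881
s_7 = InvRound(s_6, k_0) = 0x4BC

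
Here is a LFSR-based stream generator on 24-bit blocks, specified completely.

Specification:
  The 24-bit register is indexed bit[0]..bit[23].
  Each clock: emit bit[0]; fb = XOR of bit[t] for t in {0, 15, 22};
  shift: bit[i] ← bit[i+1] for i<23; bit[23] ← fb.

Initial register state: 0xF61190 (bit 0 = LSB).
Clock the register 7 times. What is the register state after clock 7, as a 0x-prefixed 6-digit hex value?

0x67EC23

reg_0 = 0xF61190
clock 1: out=0, reg = 0xFB08C8
clock 2: out=0, reg = 0xFD8464
clock 3: out=0, reg = 0x7EC232
clock 4: out=0, reg = 0x3F6119
clock 5: out=1, reg = 0x9FB08C
clock 6: out=0, reg = 0xCFD846
clock 7: out=0, reg = 0x67EC23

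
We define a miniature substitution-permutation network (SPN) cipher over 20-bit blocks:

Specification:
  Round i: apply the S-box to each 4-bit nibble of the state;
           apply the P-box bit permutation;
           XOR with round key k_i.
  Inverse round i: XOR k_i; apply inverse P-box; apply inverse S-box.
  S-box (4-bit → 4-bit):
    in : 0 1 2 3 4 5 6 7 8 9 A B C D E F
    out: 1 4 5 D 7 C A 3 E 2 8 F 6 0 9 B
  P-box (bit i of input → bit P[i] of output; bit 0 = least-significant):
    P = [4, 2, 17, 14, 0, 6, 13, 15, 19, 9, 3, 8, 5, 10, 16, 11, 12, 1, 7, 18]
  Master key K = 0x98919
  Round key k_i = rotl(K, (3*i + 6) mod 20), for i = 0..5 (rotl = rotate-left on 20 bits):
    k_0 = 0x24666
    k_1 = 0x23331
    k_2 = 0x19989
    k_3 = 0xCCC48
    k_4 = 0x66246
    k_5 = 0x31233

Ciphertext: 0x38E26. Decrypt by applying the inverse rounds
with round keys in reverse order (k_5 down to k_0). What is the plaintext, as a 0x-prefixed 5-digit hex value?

s_0 = ciphertext = 0x38E26
s_1 = InvRound(s_0, k_5) = 0x06DE7
s_2 = InvRound(s_1, k_4) = 0x5F601
s_3 = InvRound(s_2, k_3) = 0x0544D
s_4 = InvRound(s_3, k_2) = 0x18A66
s_5 = InvRound(s_4, k_1) = 0x75AB4
s_6 = InvRound(s_5, k_0) = 0xB8D90

0xB8D90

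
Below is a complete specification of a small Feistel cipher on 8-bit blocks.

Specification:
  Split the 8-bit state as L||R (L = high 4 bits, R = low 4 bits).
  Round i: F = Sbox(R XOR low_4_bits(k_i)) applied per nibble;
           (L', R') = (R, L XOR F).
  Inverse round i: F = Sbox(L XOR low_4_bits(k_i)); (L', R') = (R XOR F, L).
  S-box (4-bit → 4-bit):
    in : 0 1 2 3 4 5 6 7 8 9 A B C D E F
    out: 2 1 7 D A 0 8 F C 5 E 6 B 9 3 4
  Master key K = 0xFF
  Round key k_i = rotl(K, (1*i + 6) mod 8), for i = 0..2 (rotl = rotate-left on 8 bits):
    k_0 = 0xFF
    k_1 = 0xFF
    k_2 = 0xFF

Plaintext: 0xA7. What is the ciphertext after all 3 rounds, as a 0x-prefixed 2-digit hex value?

0x2F

s_0 = plaintext = 0xA7
s_1 = Round(s_0, k_0) = 0x76
s_2 = Round(s_1, k_1) = 0x62
s_3 = Round(s_2, k_2) = 0x2F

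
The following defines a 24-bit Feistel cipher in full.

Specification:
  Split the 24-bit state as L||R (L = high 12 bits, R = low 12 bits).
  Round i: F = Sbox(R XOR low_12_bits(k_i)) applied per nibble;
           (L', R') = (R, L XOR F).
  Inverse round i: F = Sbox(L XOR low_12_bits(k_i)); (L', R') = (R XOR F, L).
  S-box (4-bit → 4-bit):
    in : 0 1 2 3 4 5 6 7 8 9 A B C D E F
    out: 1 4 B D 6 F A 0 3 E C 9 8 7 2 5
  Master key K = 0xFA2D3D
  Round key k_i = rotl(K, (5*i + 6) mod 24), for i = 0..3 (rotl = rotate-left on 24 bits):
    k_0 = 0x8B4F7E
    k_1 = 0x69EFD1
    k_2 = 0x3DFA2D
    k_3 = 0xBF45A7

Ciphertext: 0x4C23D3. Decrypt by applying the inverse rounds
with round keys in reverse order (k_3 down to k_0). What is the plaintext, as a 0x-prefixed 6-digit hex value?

0x28DF5C

s_0 = ciphertext = 0x4C23D3
s_1 = InvRound(s_0, k_3) = 0x77C4C2
s_2 = InvRound(s_1, k_2) = 0x33677C
s_3 = InvRound(s_2, k_1) = 0xF5C336
s_4 = InvRound(s_3, k_0) = 0x28DF5C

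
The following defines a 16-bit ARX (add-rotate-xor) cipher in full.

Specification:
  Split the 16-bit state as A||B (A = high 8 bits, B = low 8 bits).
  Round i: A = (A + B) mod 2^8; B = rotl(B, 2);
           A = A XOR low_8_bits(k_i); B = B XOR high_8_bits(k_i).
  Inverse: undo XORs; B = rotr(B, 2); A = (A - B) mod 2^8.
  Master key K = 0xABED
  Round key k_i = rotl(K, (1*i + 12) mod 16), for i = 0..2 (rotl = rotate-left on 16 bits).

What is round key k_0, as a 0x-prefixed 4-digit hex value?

K = 0xABED
k_0 = rotl(K, (1*0+12) mod 16) = rotl(K, 12) = 0xDABE

0xDABE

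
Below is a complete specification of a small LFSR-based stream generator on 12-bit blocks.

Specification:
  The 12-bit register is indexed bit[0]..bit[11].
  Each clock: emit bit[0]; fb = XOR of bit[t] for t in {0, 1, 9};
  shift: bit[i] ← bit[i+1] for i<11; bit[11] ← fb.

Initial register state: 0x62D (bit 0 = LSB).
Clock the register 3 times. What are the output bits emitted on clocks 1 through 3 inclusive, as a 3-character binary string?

101

reg_0 = 0x62D
clock 1: out=1, reg = 0x316
clock 2: out=0, reg = 0x18B
clock 3: out=1, reg = 0x0C5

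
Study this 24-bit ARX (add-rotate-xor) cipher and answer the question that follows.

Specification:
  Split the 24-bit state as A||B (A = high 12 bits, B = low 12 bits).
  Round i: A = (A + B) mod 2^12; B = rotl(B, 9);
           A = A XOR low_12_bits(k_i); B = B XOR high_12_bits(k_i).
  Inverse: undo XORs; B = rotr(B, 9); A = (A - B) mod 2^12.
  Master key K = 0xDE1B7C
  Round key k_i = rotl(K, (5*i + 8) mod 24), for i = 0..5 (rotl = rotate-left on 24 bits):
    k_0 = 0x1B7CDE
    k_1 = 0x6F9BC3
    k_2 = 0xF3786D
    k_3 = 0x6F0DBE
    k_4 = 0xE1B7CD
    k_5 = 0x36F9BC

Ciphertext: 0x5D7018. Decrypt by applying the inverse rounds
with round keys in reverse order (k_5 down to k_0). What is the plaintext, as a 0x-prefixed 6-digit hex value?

s_0 = ciphertext = 0x5D7018
s_1 = InvRound(s_0, k_5) = 0x0B2BB9
s_2 = InvRound(s_1, k_4) = 0xA6DD12
s_3 = InvRound(s_2, k_3) = 0x8BEF15
s_4 = InvRound(s_3, k_2) = 0xFC3110
s_5 = InvRound(s_4, k_1) = 0x4B5F4B
s_6 = InvRound(s_5, k_0) = 0x0847E7

0x0847E7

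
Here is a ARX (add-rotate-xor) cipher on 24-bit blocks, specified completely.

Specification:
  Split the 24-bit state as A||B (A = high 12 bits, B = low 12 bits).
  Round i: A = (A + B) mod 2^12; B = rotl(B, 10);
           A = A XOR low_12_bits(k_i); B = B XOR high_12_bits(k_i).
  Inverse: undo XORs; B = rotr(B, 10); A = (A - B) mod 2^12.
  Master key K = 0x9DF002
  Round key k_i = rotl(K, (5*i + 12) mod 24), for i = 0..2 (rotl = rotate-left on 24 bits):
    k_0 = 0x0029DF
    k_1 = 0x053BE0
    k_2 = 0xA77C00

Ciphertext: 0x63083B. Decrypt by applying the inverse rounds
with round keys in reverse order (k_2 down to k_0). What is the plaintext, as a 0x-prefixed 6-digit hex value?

0x65C631

s_0 = ciphertext = 0x63083B
s_1 = InvRound(s_0, k_2) = 0x100930
s_2 = InvRound(s_1, k_1) = 0x55258E
s_3 = InvRound(s_2, k_0) = 0x65C631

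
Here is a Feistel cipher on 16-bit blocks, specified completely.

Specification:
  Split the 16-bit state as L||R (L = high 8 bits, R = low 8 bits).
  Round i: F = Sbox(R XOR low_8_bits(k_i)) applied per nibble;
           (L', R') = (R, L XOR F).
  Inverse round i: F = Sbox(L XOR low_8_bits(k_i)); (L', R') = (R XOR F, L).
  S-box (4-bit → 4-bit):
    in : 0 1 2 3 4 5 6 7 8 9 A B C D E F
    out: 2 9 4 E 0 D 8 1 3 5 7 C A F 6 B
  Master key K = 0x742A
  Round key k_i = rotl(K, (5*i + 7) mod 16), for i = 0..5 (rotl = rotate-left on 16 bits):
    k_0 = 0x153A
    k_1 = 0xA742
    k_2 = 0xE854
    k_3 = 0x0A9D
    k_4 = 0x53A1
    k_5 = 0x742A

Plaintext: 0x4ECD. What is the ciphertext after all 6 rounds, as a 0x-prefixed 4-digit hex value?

s_0 = plaintext = 0x4ECD
s_1 = Round(s_0, k_0) = 0xCDFF
s_2 = Round(s_1, k_1) = 0xFF02
s_3 = Round(s_2, k_2) = 0x0227
s_4 = Round(s_3, k_3) = 0x27C5
s_5 = Round(s_4, k_4) = 0xC5A7
s_6 = Round(s_5, k_5) = 0xA7FA

0xA7FA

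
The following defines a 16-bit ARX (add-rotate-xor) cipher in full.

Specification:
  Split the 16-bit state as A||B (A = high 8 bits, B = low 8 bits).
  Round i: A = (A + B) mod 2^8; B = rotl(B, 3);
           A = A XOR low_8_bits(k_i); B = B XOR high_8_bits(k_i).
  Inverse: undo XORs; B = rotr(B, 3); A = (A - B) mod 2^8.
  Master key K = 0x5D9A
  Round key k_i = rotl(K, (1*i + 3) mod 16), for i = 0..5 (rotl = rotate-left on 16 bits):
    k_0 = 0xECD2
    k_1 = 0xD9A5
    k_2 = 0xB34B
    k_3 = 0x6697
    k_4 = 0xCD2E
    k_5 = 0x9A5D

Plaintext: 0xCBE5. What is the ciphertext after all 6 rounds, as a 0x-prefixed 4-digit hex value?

0x8E76

s_0 = plaintext = 0xCBE5
s_1 = Round(s_0, k_0) = 0x62C3
s_2 = Round(s_1, k_1) = 0x80C7
s_3 = Round(s_2, k_2) = 0x0C8D
s_4 = Round(s_3, k_3) = 0x0E0A
s_5 = Round(s_4, k_4) = 0x369D
s_6 = Round(s_5, k_5) = 0x8E76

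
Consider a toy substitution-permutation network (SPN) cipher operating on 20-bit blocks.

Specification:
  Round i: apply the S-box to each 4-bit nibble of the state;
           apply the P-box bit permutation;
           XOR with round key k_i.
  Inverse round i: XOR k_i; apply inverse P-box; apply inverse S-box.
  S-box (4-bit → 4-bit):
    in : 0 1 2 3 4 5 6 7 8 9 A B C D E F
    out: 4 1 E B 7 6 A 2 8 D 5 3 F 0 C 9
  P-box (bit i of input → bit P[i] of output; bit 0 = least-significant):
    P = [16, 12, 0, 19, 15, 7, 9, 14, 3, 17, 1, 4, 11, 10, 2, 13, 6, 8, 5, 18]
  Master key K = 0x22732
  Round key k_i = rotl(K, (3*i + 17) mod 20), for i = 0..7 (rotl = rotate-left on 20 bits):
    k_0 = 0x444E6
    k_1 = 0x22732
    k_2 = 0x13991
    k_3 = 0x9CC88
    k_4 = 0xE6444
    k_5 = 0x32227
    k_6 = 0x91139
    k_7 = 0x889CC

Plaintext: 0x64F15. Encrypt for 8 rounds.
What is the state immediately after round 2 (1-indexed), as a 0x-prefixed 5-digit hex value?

s_0 = plaintext = 0x64F15
s_1 = Round(s_0, k_0) = 0x0D9FB
s_2 = Round(s_1, k_1) = 0x3F708
s_3 = Round(s_2, k_2) = 0xF12D1
s_4 = Round(s_3, k_3) = 0xEC4DA
s_5 = Round(s_4, k_4) = 0x9486B
s_6 = Round(s_5, k_5) = 0x67ED3
s_7 = Round(s_6, k_6) = 0x4042B
s_8 = Round(s_7, k_7) = 0xBDA22

0x3F708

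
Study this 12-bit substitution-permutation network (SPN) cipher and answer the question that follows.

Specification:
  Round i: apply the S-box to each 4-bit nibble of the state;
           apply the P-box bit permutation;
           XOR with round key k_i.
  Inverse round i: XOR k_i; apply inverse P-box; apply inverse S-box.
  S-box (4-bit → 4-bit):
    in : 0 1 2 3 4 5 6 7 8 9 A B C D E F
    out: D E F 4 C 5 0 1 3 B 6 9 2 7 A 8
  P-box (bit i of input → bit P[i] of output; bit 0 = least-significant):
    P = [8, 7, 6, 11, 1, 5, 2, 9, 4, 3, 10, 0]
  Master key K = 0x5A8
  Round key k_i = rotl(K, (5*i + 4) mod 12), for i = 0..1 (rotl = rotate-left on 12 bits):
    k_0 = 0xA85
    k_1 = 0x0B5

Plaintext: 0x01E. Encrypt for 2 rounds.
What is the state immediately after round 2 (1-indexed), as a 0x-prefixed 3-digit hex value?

s_0 = plaintext = 0x01E
s_1 = Round(s_0, k_0) = 0x430
s_2 = Round(s_1, k_1) = 0xDF0

0xDF0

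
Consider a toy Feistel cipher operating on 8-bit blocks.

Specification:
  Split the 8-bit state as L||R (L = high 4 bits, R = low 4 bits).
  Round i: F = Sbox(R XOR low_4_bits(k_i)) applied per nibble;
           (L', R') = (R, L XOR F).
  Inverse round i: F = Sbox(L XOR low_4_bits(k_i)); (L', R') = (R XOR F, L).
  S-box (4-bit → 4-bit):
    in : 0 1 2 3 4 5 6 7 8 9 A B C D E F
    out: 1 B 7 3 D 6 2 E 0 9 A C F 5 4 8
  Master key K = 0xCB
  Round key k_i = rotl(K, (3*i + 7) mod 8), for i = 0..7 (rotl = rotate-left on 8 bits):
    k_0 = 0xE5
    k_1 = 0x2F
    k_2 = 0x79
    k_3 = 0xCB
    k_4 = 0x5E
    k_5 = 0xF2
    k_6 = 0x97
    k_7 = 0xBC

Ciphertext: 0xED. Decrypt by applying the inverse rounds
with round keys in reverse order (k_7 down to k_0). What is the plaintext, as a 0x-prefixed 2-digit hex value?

s_0 = ciphertext = 0xED
s_1 = InvRound(s_0, k_7) = 0xAE
s_2 = InvRound(s_1, k_6) = 0xBA
s_3 = InvRound(s_2, k_5) = 0x3B
s_4 = InvRound(s_3, k_4) = 0xE3
s_5 = InvRound(s_4, k_3) = 0x5E
s_6 = InvRound(s_5, k_2) = 0x15
s_7 = InvRound(s_6, k_1) = 0x11
s_8 = InvRound(s_7, k_0) = 0xC1

0xC1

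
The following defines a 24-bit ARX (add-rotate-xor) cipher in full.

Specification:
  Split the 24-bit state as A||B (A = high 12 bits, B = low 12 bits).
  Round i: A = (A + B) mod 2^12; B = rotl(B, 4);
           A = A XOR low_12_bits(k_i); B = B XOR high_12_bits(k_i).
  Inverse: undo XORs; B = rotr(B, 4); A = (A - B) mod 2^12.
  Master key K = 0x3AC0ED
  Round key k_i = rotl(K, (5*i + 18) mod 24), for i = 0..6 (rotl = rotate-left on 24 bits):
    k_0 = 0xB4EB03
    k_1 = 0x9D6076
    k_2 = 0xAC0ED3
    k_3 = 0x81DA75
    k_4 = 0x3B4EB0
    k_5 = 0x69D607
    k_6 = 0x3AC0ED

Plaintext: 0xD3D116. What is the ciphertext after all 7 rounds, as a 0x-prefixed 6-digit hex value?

s_0 = plaintext = 0xD3D116
s_1 = Round(s_0, k_0) = 0x550A2F
s_2 = Round(s_1, k_1) = 0xF09B2C
s_3 = Round(s_2, k_2) = 0x4E680B
s_4 = Round(s_3, k_3) = 0x6848A5
s_5 = Round(s_4, k_4) = 0x1999EC
s_6 = Round(s_5, k_5) = 0xD82854
s_7 = Round(s_6, k_6) = 0x53B6E4

0x53B6E4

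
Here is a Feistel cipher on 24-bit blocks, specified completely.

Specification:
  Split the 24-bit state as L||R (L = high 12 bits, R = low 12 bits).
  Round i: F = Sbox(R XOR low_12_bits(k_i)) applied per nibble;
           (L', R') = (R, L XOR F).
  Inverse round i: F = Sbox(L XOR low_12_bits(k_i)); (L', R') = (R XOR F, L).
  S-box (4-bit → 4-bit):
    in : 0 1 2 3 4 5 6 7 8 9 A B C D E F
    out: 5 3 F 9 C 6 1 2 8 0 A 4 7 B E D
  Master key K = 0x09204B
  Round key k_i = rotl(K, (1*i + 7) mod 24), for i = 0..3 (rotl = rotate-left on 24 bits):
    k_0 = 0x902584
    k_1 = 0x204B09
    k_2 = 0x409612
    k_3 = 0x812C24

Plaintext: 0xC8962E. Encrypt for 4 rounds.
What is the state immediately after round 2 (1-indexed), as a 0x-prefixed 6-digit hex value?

s_0 = plaintext = 0xC8962E
s_1 = Round(s_0, k_0) = 0x62E523
s_2 = Round(s_1, k_1) = 0x5238D4
s_3 = Round(s_2, k_2) = 0x8D4B52
s_4 = Round(s_3, k_3) = 0xB52AF5

0x5238D4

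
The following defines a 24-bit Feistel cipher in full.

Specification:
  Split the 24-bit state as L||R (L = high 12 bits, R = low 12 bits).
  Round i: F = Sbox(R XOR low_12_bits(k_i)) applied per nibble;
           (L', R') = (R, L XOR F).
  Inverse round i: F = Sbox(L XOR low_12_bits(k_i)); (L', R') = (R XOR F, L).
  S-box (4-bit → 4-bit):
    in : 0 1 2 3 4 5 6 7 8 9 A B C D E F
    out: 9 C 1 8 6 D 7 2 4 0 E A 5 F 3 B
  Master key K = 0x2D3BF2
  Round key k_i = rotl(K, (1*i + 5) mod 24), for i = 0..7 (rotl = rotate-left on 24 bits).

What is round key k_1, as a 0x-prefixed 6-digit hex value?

0x4EFC8B

K = 0x2D3BF2
k_0 = rotl(K, (1*0+5) mod 24) = rotl(K, 5) = 0xA77E45
k_1 = rotl(K, (1*1+5) mod 24) = rotl(K, 6) = 0x4EFC8B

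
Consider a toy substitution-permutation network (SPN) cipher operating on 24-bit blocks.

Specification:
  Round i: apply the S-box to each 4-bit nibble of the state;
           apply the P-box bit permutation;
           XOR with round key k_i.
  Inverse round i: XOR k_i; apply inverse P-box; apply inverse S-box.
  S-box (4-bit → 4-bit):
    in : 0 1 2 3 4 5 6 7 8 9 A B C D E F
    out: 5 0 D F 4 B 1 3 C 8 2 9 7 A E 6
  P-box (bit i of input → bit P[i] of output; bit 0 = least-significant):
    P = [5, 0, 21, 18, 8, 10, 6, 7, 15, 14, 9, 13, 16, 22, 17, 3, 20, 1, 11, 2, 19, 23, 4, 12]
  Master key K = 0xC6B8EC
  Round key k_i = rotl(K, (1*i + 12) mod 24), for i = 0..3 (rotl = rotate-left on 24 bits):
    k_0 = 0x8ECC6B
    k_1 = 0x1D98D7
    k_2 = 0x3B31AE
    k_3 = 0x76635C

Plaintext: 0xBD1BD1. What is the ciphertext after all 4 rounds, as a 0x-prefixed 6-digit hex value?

0xAF27D1

s_0 = plaintext = 0xBD1BD1
s_1 = Round(s_0, k_0) = 0x8678ED
s_2 = Round(s_1, k_1) = 0x48AE06
s_3 = Round(s_2, k_2) = 0x7B5ADA
s_4 = Round(s_3, k_3) = 0xAF27D1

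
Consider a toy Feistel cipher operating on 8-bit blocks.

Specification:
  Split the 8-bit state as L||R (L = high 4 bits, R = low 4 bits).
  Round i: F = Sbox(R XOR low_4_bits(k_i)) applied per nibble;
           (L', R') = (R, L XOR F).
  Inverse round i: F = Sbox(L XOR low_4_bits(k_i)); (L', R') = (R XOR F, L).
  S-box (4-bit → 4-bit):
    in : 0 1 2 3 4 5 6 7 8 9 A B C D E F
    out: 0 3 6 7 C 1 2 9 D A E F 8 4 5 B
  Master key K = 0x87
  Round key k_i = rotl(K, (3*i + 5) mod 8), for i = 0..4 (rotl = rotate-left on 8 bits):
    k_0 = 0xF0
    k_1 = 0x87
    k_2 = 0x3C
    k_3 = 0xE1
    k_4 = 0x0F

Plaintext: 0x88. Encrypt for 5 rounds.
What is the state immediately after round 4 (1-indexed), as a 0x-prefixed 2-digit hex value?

0x38

s_0 = plaintext = 0x88
s_1 = Round(s_0, k_0) = 0x85
s_2 = Round(s_1, k_1) = 0x5E
s_3 = Round(s_2, k_2) = 0xE3
s_4 = Round(s_3, k_3) = 0x38
s_5 = Round(s_4, k_4) = 0x8A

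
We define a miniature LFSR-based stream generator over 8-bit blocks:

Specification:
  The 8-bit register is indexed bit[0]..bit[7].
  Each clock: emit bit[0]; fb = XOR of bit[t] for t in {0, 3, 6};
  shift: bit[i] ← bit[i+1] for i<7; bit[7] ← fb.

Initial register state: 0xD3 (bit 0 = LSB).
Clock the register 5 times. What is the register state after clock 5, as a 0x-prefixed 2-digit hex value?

reg_0 = 0xD3
clock 1: out=1, reg = 0x69
clock 2: out=1, reg = 0xB4
clock 3: out=0, reg = 0x5A
clock 4: out=0, reg = 0x2D
clock 5: out=1, reg = 0x16

0x16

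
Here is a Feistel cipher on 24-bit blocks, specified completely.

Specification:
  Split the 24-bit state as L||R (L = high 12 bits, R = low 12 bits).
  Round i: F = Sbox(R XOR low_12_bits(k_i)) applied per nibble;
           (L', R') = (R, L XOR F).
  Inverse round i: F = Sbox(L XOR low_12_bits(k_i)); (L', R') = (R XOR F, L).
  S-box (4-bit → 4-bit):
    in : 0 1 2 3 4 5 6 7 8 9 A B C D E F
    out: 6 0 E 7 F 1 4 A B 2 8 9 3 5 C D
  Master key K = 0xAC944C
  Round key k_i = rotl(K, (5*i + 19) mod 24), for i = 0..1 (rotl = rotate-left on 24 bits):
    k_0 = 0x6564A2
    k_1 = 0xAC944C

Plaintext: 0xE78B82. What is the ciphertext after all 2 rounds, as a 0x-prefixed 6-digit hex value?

s_0 = plaintext = 0xE78B82
s_1 = Round(s_0, k_0) = 0xB8239E
s_2 = Round(s_1, k_1) = 0x39E1DC

0x39E1DC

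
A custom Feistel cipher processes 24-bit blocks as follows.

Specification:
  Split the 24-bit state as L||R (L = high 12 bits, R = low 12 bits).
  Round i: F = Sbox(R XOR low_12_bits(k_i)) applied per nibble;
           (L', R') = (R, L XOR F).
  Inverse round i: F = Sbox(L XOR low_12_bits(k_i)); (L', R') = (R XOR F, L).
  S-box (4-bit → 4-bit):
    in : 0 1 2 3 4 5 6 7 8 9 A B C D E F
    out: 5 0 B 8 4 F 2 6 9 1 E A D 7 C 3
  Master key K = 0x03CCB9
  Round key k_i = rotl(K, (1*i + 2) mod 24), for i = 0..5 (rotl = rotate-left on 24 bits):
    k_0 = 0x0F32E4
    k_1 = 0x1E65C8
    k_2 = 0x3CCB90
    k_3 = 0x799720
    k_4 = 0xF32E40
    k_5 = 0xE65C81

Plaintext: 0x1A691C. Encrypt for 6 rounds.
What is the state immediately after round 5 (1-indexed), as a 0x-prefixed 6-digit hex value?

s_0 = plaintext = 0x1A691C
s_1 = Round(s_0, k_0) = 0x91CB9F
s_2 = Round(s_1, k_1) = 0xB9F5EA
s_3 = Round(s_2, k_2) = 0x5EA7F1
s_4 = Round(s_3, k_3) = 0x7F109A
s_5 = Round(s_4, k_4) = 0x09AB8F
s_6 = Round(s_5, k_5) = 0xB8F6C6

0x09AB8F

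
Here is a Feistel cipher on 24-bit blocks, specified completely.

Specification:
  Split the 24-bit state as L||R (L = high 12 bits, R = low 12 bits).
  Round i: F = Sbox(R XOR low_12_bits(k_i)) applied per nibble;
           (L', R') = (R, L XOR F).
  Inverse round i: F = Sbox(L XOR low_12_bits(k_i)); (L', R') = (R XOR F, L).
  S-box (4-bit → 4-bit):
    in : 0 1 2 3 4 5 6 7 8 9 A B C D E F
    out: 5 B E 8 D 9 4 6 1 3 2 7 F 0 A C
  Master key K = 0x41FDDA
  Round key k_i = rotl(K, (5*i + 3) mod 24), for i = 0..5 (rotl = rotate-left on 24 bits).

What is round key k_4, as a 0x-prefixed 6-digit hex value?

0x20FEED

K = 0x41FDDA
k_0 = rotl(K, (5*0+3) mod 24) = rotl(K, 3) = 0x0FEED2
k_1 = rotl(K, (5*1+3) mod 24) = rotl(K, 8) = 0xFDDA41
k_2 = rotl(K, (5*2+3) mod 24) = rotl(K, 13) = 0xBB483F
k_3 = rotl(K, (5*3+3) mod 24) = rotl(K, 18) = 0x6907F7
k_4 = rotl(K, (5*4+3) mod 24) = rotl(K, 23) = 0x20FEED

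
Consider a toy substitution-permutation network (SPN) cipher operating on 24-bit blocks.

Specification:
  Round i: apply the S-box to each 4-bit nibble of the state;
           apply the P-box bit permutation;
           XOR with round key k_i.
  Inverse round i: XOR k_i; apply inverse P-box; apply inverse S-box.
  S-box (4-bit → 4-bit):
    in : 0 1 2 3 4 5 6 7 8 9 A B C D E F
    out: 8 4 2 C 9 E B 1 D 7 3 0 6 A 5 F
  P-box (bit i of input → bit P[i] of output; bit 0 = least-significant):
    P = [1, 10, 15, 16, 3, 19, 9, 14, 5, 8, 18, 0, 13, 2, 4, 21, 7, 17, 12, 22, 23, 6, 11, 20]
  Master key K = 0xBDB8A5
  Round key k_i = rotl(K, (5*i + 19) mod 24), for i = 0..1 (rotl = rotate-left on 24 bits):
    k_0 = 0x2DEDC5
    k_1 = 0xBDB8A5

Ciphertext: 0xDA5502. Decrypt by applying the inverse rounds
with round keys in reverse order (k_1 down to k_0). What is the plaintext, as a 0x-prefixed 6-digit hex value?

s_0 = ciphertext = 0xDA5502
s_1 = InvRound(s_0, k_1) = 0x166F0F
s_2 = InvRound(s_1, k_0) = 0xDA0B98

0xDA0B98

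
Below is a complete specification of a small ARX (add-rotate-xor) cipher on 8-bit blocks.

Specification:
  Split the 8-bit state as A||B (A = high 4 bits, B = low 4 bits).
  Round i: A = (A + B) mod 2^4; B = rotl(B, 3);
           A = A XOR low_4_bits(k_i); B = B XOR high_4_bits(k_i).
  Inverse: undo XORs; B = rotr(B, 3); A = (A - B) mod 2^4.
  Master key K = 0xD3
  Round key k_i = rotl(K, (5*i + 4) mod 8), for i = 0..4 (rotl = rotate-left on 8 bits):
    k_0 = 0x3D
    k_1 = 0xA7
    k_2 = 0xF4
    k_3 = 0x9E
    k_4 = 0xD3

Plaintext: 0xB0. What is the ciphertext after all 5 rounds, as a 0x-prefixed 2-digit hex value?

0xC8

s_0 = plaintext = 0xB0
s_1 = Round(s_0, k_0) = 0x63
s_2 = Round(s_1, k_1) = 0xE3
s_3 = Round(s_2, k_2) = 0x56
s_4 = Round(s_3, k_3) = 0x5A
s_5 = Round(s_4, k_4) = 0xC8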